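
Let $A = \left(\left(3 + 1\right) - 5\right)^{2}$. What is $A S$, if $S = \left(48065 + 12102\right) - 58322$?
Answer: $1845$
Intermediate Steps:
$A = 1$ ($A = \left(4 - 5\right)^{2} = \left(-1\right)^{2} = 1$)
$S = 1845$ ($S = 60167 - 58322 = 1845$)
$A S = 1 \cdot 1845 = 1845$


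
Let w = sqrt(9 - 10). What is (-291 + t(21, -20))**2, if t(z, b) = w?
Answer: (291 - I)**2 ≈ 84680.0 - 582.0*I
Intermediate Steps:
w = I (w = sqrt(-1) = I ≈ 1.0*I)
t(z, b) = I
(-291 + t(21, -20))**2 = (-291 + I)**2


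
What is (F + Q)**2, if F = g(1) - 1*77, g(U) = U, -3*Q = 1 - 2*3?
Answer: 49729/9 ≈ 5525.4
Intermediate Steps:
Q = 5/3 (Q = -(1 - 2*3)/3 = -(1 - 6)/3 = -1/3*(-5) = 5/3 ≈ 1.6667)
F = -76 (F = 1 - 1*77 = 1 - 77 = -76)
(F + Q)**2 = (-76 + 5/3)**2 = (-223/3)**2 = 49729/9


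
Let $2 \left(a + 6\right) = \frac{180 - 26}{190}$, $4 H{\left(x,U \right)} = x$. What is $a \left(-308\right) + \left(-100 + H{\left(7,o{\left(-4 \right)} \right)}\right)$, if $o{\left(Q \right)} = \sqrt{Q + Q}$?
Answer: $\frac{617473}{380} \approx 1624.9$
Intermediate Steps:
$o{\left(Q \right)} = \sqrt{2} \sqrt{Q}$ ($o{\left(Q \right)} = \sqrt{2 Q} = \sqrt{2} \sqrt{Q}$)
$H{\left(x,U \right)} = \frac{x}{4}$
$a = - \frac{1063}{190}$ ($a = -6 + \frac{\left(180 - 26\right) \frac{1}{190}}{2} = -6 + \frac{154 \cdot \frac{1}{190}}{2} = -6 + \frac{1}{2} \cdot \frac{77}{95} = -6 + \frac{77}{190} = - \frac{1063}{190} \approx -5.5947$)
$a \left(-308\right) + \left(-100 + H{\left(7,o{\left(-4 \right)} \right)}\right) = \left(- \frac{1063}{190}\right) \left(-308\right) + \left(-100 + \frac{1}{4} \cdot 7\right) = \frac{163702}{95} + \left(-100 + \frac{7}{4}\right) = \frac{163702}{95} - \frac{393}{4} = \frac{617473}{380}$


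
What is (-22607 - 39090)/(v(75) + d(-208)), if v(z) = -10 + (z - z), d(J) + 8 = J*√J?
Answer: 555273/4499618 - 12832976*I*√13/2249809 ≈ 0.1234 - 20.566*I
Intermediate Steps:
d(J) = -8 + J^(3/2) (d(J) = -8 + J*√J = -8 + J^(3/2))
v(z) = -10 (v(z) = -10 + 0 = -10)
(-22607 - 39090)/(v(75) + d(-208)) = (-22607 - 39090)/(-10 + (-8 + (-208)^(3/2))) = -61697/(-10 + (-8 - 832*I*√13)) = -61697/(-18 - 832*I*√13)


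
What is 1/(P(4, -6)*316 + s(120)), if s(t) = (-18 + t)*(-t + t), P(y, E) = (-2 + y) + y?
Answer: 1/1896 ≈ 0.00052743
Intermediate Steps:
P(y, E) = -2 + 2*y
s(t) = 0 (s(t) = (-18 + t)*0 = 0)
1/(P(4, -6)*316 + s(120)) = 1/((-2 + 2*4)*316 + 0) = 1/((-2 + 8)*316 + 0) = 1/(6*316 + 0) = 1/(1896 + 0) = 1/1896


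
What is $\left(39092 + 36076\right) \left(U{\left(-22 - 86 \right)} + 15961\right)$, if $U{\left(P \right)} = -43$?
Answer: $1196524224$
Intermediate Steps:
$\left(39092 + 36076\right) \left(U{\left(-22 - 86 \right)} + 15961\right) = \left(39092 + 36076\right) \left(-43 + 15961\right) = 75168 \cdot 15918 = 1196524224$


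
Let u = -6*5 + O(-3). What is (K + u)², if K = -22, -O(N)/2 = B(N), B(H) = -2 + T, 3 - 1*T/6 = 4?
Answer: 1296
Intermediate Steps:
T = -6 (T = 18 - 6*4 = 18 - 24 = -6)
B(H) = -8 (B(H) = -2 - 6 = -8)
O(N) = 16 (O(N) = -2*(-8) = 16)
u = -14 (u = -6*5 + 16 = -30 + 16 = -14)
(K + u)² = (-22 - 14)² = (-36)² = 1296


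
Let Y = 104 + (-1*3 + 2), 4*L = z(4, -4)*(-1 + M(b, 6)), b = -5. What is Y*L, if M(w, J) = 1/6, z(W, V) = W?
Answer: -515/6 ≈ -85.833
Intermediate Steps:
M(w, J) = 1/6
L = -5/6 (L = (4*(-1 + 1/6))/4 = (4*(-5/6))/4 = (1/4)*(-10/3) = -5/6 ≈ -0.83333)
Y = 103 (Y = 104 + (-3 + 2) = 104 - 1 = 103)
Y*L = 103*(-5/6) = -515/6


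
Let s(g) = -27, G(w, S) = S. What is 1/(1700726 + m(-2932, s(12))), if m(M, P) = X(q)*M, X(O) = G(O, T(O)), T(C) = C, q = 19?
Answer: 1/1645018 ≈ 6.0790e-7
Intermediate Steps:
X(O) = O
m(M, P) = 19*M
1/(1700726 + m(-2932, s(12))) = 1/(1700726 + 19*(-2932)) = 1/(1700726 - 55708) = 1/1645018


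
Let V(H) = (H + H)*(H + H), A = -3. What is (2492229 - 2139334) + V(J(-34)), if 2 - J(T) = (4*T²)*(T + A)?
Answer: 117087505295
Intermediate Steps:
J(T) = 2 - 4*T²*(-3 + T) (J(T) = 2 - 4*T²*(T - 3) = 2 - 4*T²*(-3 + T))
V(H) = 4*H² (V(H) = (2*H)*(2*H) = 4*H²)
(2492229 - 2139334) + V(J(-34)) = (2492229 - 2139334) + 4*(2 - 4*(-34)³ + 12*(-34)²)² = 352895 + 4*(2 - 4*(-39304) + 12*1156)² = 352895 + 4*(2 + 157216 + 13872)² = 352895 + 4*171090² = 352895 + 4*29271788100 = 352895 + 117087152400 = 117087505295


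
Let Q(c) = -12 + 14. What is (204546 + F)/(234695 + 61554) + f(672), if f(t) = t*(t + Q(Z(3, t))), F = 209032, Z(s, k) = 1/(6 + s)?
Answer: 134179880650/296249 ≈ 4.5293e+5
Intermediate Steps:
Q(c) = 2
f(t) = t*(2 + t) (f(t) = t*(t + 2) = t*(2 + t))
(204546 + F)/(234695 + 61554) + f(672) = (204546 + 209032)/(234695 + 61554) + 672*(2 + 672) = 413578/296249 + 672*674 = 413578*(1/296249) + 452928 = 413578/296249 + 452928 = 134179880650/296249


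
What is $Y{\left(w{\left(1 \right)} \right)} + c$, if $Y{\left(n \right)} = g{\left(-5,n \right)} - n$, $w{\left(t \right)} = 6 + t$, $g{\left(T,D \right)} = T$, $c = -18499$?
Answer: $-18511$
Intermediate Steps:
$Y{\left(n \right)} = -5 - n$
$Y{\left(w{\left(1 \right)} \right)} + c = \left(-5 - \left(6 + 1\right)\right) - 18499 = \left(-5 - 7\right) - 18499 = -12 - 18499 = -18511$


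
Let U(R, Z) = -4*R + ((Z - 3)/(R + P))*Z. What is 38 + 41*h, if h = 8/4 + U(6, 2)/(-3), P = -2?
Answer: 2729/6 ≈ 454.83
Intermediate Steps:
U(R, Z) = -4*R + Z*(-3 + Z)/(-2 + R) (U(R, Z) = -4*R + ((Z - 3)/(R - 2))*Z = -4*R + ((-3 + Z)/(-2 + R))*Z = -4*R + Z*(-3 + Z)/(-2 + R))
h = 61/6 (h = 8/4 + ((2² - 4*6² - 3*2 + 8*6)/(-2 + 6))/(-3) = 8*(¼) + ((4 - 4*36 - 6 + 48)/4)*(-⅓) = 2 + ((4 - 144 - 6 + 48)/4)*(-⅓) = 2 + ((¼)*(-98))*(-⅓) = 2 - 49/2*(-⅓) = 2 + 49/6 = 61/6 ≈ 10.167)
38 + 41*h = 38 + 41*(61/6) = 38 + 2501/6 = 2729/6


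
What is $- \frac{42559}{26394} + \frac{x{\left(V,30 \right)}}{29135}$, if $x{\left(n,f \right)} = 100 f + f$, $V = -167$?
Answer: $- \frac{4377293}{2901846} \approx -1.5085$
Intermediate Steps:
$x{\left(n,f \right)} = 101 f$
$- \frac{42559}{26394} + \frac{x{\left(V,30 \right)}}{29135} = - \frac{42559}{26394} + \frac{101 \cdot 30}{29135} = \left(-42559\right) \frac{1}{26394} + 3030 \cdot \frac{1}{29135} = - \frac{803}{498} + \frac{606}{5827} = - \frac{4377293}{2901846}$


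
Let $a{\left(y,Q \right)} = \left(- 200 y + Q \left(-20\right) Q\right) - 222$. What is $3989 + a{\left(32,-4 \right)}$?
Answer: $-2953$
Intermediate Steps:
$a{\left(y,Q \right)} = -222 - 200 y - 20 Q^{2}$ ($a{\left(y,Q \right)} = \left(- 200 y + - 20 Q Q\right) - 222 = \left(- 200 y - 20 Q^{2}\right) - 222 = -222 - 200 y - 20 Q^{2}$)
$3989 + a{\left(32,-4 \right)} = 3989 - \left(6622 + 320\right) = 3989 - 6942 = -2953$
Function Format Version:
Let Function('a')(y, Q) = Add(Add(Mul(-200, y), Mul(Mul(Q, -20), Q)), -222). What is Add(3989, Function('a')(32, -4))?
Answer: -2953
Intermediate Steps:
Function('a')(y, Q) = Add(-222, Mul(-200, y), Mul(-20, Pow(Q, 2))) (Function('a')(y, Q) = Add(Add(Mul(-200, y), Mul(Mul(-20, Q), Q)), -222) = Add(Add(Mul(-200, y), Mul(-20, Pow(Q, 2))), -222) = Add(-222, Mul(-200, y), Mul(-20, Pow(Q, 2))))
Add(3989, Function('a')(32, -4)) = Add(3989, Add(-222, Mul(-200, 32), Mul(-20, Pow(-4, 2)))) = Add(3989, Add(-222, -6400, Mul(-20, 16))) = Add(3989, Add(-222, -6400, -320)) = Add(3989, -6942) = -2953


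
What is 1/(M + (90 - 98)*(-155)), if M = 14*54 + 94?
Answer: 1/2090 ≈ 0.00047847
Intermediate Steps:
M = 850 (M = 756 + 94 = 850)
1/(M + (90 - 98)*(-155)) = 1/(850 + (90 - 98)*(-155)) = 1/(850 - 8*(-155)) = 1/(850 + 1240) = 1/2090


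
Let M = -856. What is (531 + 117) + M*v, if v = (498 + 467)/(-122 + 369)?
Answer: -665984/247 ≈ -2696.3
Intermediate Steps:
v = 965/247 ≈ 3.9069
(531 + 117) + M*v = (531 + 117) - 856*965/247 = 648 - 826040/247 = -665984/247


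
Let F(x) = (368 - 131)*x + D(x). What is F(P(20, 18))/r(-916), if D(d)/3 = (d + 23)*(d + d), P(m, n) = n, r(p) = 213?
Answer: 2898/71 ≈ 40.817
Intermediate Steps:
D(d) = 6*d*(23 + d) (D(d) = 3*((d + 23)*(d + d)) = 3*((23 + d)*(2*d)) = 3*(2*d*(23 + d)) = 6*d*(23 + d))
F(x) = 237*x + 6*x*(23 + x) (F(x) = (368 - 131)*x + 6*x*(23 + x) = 237*x + 6*x*(23 + x))
F(P(20, 18))/r(-916) = (3*18*(125 + 2*18))/213 = (3*18*(125 + 36))*(1/213) = (3*18*161)*(1/213) = 8694*(1/213) = 2898/71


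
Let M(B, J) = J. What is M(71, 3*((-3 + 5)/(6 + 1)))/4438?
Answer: 3/15533 ≈ 0.00019314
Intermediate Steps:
M(71, 3*((-3 + 5)/(6 + 1)))/4438 = (3*((-3 + 5)/(6 + 1)))/4438 = (3*(2/7))*(1/4438) = (6/7)*(1/4438) = 3/15533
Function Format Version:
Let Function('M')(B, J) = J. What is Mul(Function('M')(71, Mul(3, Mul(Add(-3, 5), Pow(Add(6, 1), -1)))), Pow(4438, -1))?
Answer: Rational(3, 15533) ≈ 0.00019314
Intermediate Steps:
Mul(Function('M')(71, Mul(3, Mul(Add(-3, 5), Pow(Add(6, 1), -1)))), Pow(4438, -1)) = Mul(Mul(3, Mul(Add(-3, 5), Pow(Add(6, 1), -1))), Pow(4438, -1)) = Mul(Mul(3, Mul(2, Pow(7, -1))), Rational(1, 4438)) = Mul(Mul(3, Mul(2, Rational(1, 7))), Rational(1, 4438)) = Mul(Mul(3, Rational(2, 7)), Rational(1, 4438)) = Mul(Rational(6, 7), Rational(1, 4438)) = Rational(3, 15533)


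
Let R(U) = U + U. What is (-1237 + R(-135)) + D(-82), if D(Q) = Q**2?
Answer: 5217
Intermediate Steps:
R(U) = 2*U
(-1237 + R(-135)) + D(-82) = (-1237 + 2*(-135)) + (-82)**2 = (-1237 - 270) + 6724 = -1507 + 6724 = 5217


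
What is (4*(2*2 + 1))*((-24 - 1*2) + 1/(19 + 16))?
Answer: -3636/7 ≈ -519.43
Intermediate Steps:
(4*(2*2 + 1))*((-24 - 1*2) + 1/(19 + 16)) = (4*(4 + 1))*((-24 - 2) + 1/35) = (4*5)*(-26 + 1/35) = 20*(-909/35) = -3636/7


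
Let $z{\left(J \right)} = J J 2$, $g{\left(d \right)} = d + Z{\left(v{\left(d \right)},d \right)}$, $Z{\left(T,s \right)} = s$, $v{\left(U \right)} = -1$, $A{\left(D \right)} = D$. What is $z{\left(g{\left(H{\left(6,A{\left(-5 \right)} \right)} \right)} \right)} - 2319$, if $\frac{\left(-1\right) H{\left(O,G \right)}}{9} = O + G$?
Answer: $-1671$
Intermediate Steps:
$H{\left(O,G \right)} = - 9 G - 9 O$ ($H{\left(O,G \right)} = - 9 \left(O + G\right) = - 9 \left(G + O\right) = - 9 G - 9 O$)
$g{\left(d \right)} = 2 d$ ($g{\left(d \right)} = d + d = 2 d$)
$z{\left(J \right)} = 2 J^{2}$ ($z{\left(J \right)} = J^{2} \cdot 2 = 2 J^{2}$)
$z{\left(g{\left(H{\left(6,A{\left(-5 \right)} \right)} \right)} \right)} - 2319 = 2 \left(2 \left(\left(-9\right) \left(-5\right) - 54\right)\right)^{2} - 2319 = 2 \left(2 \left(45 - 54\right)\right)^{2} - 2319 = 2 \left(2 \left(-9\right)\right)^{2} - 2319 = 2 \left(-18\right)^{2} - 2319 = 2 \cdot 324 - 2319 = 648 - 2319 = -1671$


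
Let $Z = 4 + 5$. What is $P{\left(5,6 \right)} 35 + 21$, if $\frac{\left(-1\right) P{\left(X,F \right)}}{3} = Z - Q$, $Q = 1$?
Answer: $-819$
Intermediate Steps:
$Z = 9$
$P{\left(X,F \right)} = -24$ ($P{\left(X,F \right)} = - 3 \left(9 - 1\right) = \left(-3\right) 8 = -24$)
$P{\left(5,6 \right)} 35 + 21 = \left(-24\right) 35 + 21 = -840 + 21 = -819$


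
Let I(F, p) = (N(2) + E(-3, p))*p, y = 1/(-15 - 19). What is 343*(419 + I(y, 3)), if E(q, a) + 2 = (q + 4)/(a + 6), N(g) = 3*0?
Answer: 425320/3 ≈ 1.4177e+5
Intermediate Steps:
y = -1/34 (y = 1/(-34) = -1/34 ≈ -0.029412)
N(g) = 0
E(q, a) = -2 + (4 + q)/(6 + a) (E(q, a) = -2 + (q + 4)/(a + 6) = -2 + (4 + q)/(6 + a))
I(F, p) = p*(-11 - 2*p)/(6 + p) (I(F, p) = (0 + (-8 - 3 - 2*p)/(6 + p))*p = (0 + (-11 - 2*p)/(6 + p))*p = ((-11 - 2*p)/(6 + p))*p = p*(-11 - 2*p)/(6 + p))
343*(419 + I(y, 3)) = 343*(419 - 1*3*(11 + 2*3)/(6 + 3)) = 343*(419 - 1*3*(11 + 6)/9) = 343*(419 - 1*3*⅑*17) = 343*(419 - 17/3) = 343*(1240/3) = 425320/3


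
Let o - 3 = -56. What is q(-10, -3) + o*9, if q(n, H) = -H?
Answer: -474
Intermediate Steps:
o = -53 (o = 3 - 56 = -53)
q(-10, -3) + o*9 = -1*(-3) - 53*9 = 3 - 477 = -474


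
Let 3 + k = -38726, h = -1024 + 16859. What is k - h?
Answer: -54564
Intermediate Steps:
h = 15835
k = -38729 (k = -3 - 38726 = -38729)
k - h = -38729 - 1*15835 = -38729 - 15835 = -54564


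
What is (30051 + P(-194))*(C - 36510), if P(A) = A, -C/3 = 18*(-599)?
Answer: -124324548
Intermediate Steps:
C = 32346 (C = -54*(-599) = -3*(-10782) = 32346)
(30051 + P(-194))*(C - 36510) = (30051 - 194)*(32346 - 36510) = 29857*(-4164) = -124324548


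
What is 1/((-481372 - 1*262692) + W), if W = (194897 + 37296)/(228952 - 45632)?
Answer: -183320/136401580287 ≈ -1.3440e-6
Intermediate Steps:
W = 232193/183320 ≈ 1.2666
1/((-481372 - 1*262692) + W) = 1/((-481372 - 1*262692) + 232193/183320) = 1/((-481372 - 262692) + 232193/183320) = 1/(-744064 + 232193/183320) = 1/(-136401580287/183320) = -183320/136401580287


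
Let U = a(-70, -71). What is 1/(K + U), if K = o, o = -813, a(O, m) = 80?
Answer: -1/733 ≈ -0.0013643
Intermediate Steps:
U = 80
K = -813
1/(K + U) = 1/(-813 + 80) = 1/(-733) = -1/733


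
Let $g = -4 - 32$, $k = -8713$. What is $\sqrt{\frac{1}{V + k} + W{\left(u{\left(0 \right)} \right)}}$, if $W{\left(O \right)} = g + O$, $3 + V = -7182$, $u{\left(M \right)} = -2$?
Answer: $\frac{15 i \sqrt{42686130}}{15898} \approx 6.1644 i$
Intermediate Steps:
$V = -7185$ ($V = -3 - 7182 = -7185$)
$g = -36$
$W{\left(O \right)} = -36 + O$
$\sqrt{\frac{1}{V + k} + W{\left(u{\left(0 \right)} \right)}} = \sqrt{\frac{1}{-7185 - 8713} - 38} = \sqrt{\frac{1}{-15898} - 38} = \sqrt{- \frac{1}{15898} - 38} = \sqrt{- \frac{604125}{15898}} = \frac{15 i \sqrt{42686130}}{15898}$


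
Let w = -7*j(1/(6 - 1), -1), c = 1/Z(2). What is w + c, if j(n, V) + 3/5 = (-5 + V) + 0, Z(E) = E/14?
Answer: 266/5 ≈ 53.200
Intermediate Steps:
Z(E) = E/14 (Z(E) = E*(1/14) = E/14)
j(n, V) = -28/5 + V (j(n, V) = -⅗ + ((-5 + V) + 0) = -⅗ + (-5 + V) = -28/5 + V)
c = 7 (c = 1/((1/14)*2) = 1/(⅐) = 7)
w = 231/5 (w = -7*(-28/5 - 1) = -7*(-33/5) = 231/5 ≈ 46.200)
w + c = 231/5 + 7 = 266/5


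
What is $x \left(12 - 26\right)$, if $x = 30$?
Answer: $-420$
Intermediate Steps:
$x \left(12 - 26\right) = 30 \left(12 - 26\right) = 30 \left(-14\right) = -420$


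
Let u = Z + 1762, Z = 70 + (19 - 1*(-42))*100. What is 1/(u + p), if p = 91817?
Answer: 1/99749 ≈ 1.0025e-5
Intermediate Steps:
Z = 6170 (Z = 70 + (19 + 42)*100 = 70 + 61*100 = 70 + 6100 = 6170)
u = 7932 (u = 6170 + 1762 = 7932)
1/(u + p) = 1/(7932 + 91817) = 1/99749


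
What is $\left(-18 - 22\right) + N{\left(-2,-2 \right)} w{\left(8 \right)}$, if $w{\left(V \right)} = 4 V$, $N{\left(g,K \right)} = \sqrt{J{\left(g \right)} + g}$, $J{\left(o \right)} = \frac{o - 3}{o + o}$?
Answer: $-40 + 16 i \sqrt{3} \approx -40.0 + 27.713 i$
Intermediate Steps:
$J{\left(o \right)} = \frac{-3 + o}{2 o}$
$N{\left(g,K \right)} = \sqrt{g + \frac{-3 + g}{2 g}}$ ($N{\left(g,K \right)} = \sqrt{\frac{-3 + g}{2 g} + g} = \sqrt{g + \frac{-3 + g}{2 g}}$)
$\left(-18 - 22\right) + N{\left(-2,-2 \right)} w{\left(8 \right)} = \left(-18 - 22\right) + \frac{\sqrt{2 - \frac{6}{-2} + 4 \left(-2\right)}}{2} \cdot 4 \cdot 8 = -40 + \frac{\sqrt{2 - -3 - 8}}{2} \cdot 32 = -40 + \frac{\sqrt{2 + 3 - 8}}{2} \cdot 32 = -40 + \frac{\sqrt{-3}}{2} \cdot 32 = -40 + \frac{i \sqrt{3}}{2} \cdot 32 = -40 + 16 i \sqrt{3}$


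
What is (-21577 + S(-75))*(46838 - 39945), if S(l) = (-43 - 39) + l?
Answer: -149812462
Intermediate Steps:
S(l) = -82 + l
(-21577 + S(-75))*(46838 - 39945) = (-21577 + (-82 - 75))*(46838 - 39945) = (-21577 - 157)*6893 = -21734*6893 = -149812462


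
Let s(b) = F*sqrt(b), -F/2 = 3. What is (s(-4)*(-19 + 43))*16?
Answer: -4608*I ≈ -4608.0*I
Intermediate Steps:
F = -6 (F = -2*3 = -6)
s(b) = -6*sqrt(b)
(s(-4)*(-19 + 43))*16 = ((-12*I)*(-19 + 43))*16 = (-12*I*24)*16 = -288*I*16 = -4608*I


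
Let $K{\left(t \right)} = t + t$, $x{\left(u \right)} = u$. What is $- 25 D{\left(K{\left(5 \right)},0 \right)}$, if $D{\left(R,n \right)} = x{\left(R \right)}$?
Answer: $-250$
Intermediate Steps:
$K{\left(t \right)} = 2 t$
$D{\left(R,n \right)} = R$
$- 25 D{\left(K{\left(5 \right)},0 \right)} = - 25 \cdot 2 \cdot 5 = \left(-25\right) 10 = -250$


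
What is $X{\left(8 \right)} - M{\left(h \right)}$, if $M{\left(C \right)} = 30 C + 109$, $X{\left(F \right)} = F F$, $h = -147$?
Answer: $4365$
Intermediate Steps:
$X{\left(F \right)} = F^{2}$
$M{\left(C \right)} = 109 + 30 C$
$X{\left(8 \right)} - M{\left(h \right)} = 8^{2} - \left(109 + 30 \left(-147\right)\right) = 64 - \left(109 - 4410\right) = 64 - -4301 = 64 + 4301 = 4365$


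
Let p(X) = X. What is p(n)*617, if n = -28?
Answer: -17276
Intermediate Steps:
p(n)*617 = -28*617 = -17276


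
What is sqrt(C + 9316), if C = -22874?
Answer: I*sqrt(13558) ≈ 116.44*I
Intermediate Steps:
sqrt(C + 9316) = sqrt(-22874 + 9316) = sqrt(-13558) = I*sqrt(13558)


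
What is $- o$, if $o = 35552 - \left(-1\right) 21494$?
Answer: $-57046$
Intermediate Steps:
$o = 57046$ ($o = 35552 - -21494 = 35552 + 21494 = 57046$)
$- o = \left(-1\right) 57046 = -57046$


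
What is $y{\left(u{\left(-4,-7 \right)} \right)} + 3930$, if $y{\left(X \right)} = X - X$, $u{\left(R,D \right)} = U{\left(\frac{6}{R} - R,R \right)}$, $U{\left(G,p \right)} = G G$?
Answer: $3930$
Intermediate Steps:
$U{\left(G,p \right)} = G^{2}$
$u{\left(R,D \right)} = \left(- R + \frac{6}{R}\right)^{2}$ ($u{\left(R,D \right)} = \left(\frac{6}{R} - R\right)^{2} = \left(- R + \frac{6}{R}\right)^{2}$)
$y{\left(X \right)} = 0$
$y{\left(u{\left(-4,-7 \right)} \right)} + 3930 = 0 + 3930 = 3930$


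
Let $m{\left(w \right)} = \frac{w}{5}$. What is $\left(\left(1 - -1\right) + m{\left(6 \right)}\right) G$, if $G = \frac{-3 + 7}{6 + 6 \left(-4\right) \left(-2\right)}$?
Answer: $\frac{32}{135} \approx 0.23704$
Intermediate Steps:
$m{\left(w \right)} = \frac{w}{5}$ ($m{\left(w \right)} = w \frac{1}{5} = \frac{w}{5}$)
$G = \frac{2}{27}$ ($G = \frac{4}{6 - -48} = \frac{4}{6 + 48} = \frac{4}{54} = 4 \cdot \frac{1}{54} = \frac{2}{27} \approx 0.074074$)
$\left(\left(1 - -1\right) + m{\left(6 \right)}\right) G = \left(\left(1 - -1\right) + \frac{1}{5} \cdot 6\right) \frac{2}{27} = \left(\left(1 + 1\right) + \frac{6}{5}\right) \frac{2}{27} = \left(2 + \frac{6}{5}\right) \frac{2}{27} = \frac{16}{5} \cdot \frac{2}{27} = \frac{32}{135}$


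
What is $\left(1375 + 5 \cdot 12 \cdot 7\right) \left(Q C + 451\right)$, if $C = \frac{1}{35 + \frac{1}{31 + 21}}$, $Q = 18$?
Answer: $\frac{491953855}{607} \approx 8.1047 \cdot 10^{5}$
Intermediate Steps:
$C = \frac{52}{1821}$ ($C = \frac{1}{35 + \frac{1}{52}} = \frac{1}{\frac{1821}{52}} = \frac{52}{1821} \approx 0.028556$)
$\left(1375 + 5 \cdot 12 \cdot 7\right) \left(Q C + 451\right) = \left(1375 + 5 \cdot 12 \cdot 7\right) \left(18 \cdot \frac{52}{1821} + 451\right) = \left(1375 + 60 \cdot 7\right) \left(\frac{312}{607} + 451\right) = \left(1375 + 420\right) \frac{274069}{607} = 1795 \cdot \frac{274069}{607} = \frac{491953855}{607}$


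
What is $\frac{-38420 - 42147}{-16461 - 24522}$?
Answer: $\frac{80567}{40983} \approx 1.9659$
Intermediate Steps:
$\frac{-38420 - 42147}{-16461 - 24522} = - \frac{80567}{-40983} = \left(-80567\right) \left(- \frac{1}{40983}\right) = \frac{80567}{40983}$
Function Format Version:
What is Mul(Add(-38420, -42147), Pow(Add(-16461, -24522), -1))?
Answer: Rational(80567, 40983) ≈ 1.9659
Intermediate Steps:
Mul(Add(-38420, -42147), Pow(Add(-16461, -24522), -1)) = Mul(-80567, Pow(-40983, -1)) = Mul(-80567, Rational(-1, 40983)) = Rational(80567, 40983)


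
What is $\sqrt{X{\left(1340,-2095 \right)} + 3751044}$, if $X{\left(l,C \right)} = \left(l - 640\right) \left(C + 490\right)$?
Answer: $2 \sqrt{656886} \approx 1621.0$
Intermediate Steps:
$X{\left(l,C \right)} = \left(-640 + l\right) \left(490 + C\right)$
$\sqrt{X{\left(1340,-2095 \right)} + 3751044} = \sqrt{\left(-313600 - -1340800 + 490 \cdot 1340 - 2807300\right) + 3751044} = \sqrt{\left(-313600 + 1340800 + 656600 - 2807300\right) + 3751044} = \sqrt{-1123500 + 3751044} = \sqrt{2627544} = 2 \sqrt{656886}$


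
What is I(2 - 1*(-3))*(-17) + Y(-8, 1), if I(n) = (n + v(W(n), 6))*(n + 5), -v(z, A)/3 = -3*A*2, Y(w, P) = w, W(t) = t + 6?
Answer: -19218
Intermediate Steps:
W(t) = 6 + t
v(z, A) = 18*A (v(z, A) = -3*(-3*A)*2 = -(-18)*A = 18*A)
I(n) = (5 + n)*(108 + n) (I(n) = (n + 18*6)*(n + 5) = (n + 108)*(5 + n) = (108 + n)*(5 + n) = (5 + n)*(108 + n))
I(2 - 1*(-3))*(-17) + Y(-8, 1) = (540 + (2 - 1*(-3))² + 113*(2 - 1*(-3)))*(-17) - 8 = (540 + (2 + 3)² + 113*(2 + 3))*(-17) - 8 = (540 + 5² + 113*5)*(-17) - 8 = (540 + 25 + 565)*(-17) - 8 = 1130*(-17) - 8 = -19210 - 8 = -19218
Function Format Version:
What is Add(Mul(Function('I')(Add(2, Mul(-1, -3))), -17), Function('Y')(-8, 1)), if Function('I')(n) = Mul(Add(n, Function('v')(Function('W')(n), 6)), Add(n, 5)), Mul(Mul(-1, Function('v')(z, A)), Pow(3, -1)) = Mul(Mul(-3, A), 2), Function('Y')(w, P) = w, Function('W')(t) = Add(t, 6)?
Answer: -19218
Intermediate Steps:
Function('W')(t) = Add(6, t)
Function('v')(z, A) = Mul(18, A) (Function('v')(z, A) = Mul(-3, Mul(Mul(-3, A), 2)) = Mul(-3, Mul(-6, A)) = Mul(18, A))
Function('I')(n) = Mul(Add(5, n), Add(108, n)) (Function('I')(n) = Mul(Add(n, Mul(18, 6)), Add(n, 5)) = Mul(Add(n, 108), Add(5, n)) = Mul(Add(108, n), Add(5, n)) = Mul(Add(5, n), Add(108, n)))
Add(Mul(Function('I')(Add(2, Mul(-1, -3))), -17), Function('Y')(-8, 1)) = Add(Mul(Add(540, Pow(Add(2, Mul(-1, -3)), 2), Mul(113, Add(2, Mul(-1, -3)))), -17), -8) = Add(Mul(Add(540, Pow(Add(2, 3), 2), Mul(113, Add(2, 3))), -17), -8) = Add(Mul(Add(540, Pow(5, 2), Mul(113, 5)), -17), -8) = Add(Mul(Add(540, 25, 565), -17), -8) = Add(Mul(1130, -17), -8) = Add(-19210, -8) = -19218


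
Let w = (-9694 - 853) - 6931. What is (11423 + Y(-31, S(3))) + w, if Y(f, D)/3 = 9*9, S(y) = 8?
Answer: -5812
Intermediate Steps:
Y(f, D) = 243 (Y(f, D) = 3*(9*9) = 3*81 = 243)
w = -17478 (w = -10547 - 6931 = -17478)
(11423 + Y(-31, S(3))) + w = (11423 + 243) - 17478 = 11666 - 17478 = -5812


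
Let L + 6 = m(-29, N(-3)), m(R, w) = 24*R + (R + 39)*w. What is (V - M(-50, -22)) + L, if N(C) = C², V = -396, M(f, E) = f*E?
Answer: -2108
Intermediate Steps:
M(f, E) = E*f
m(R, w) = 24*R + w*(39 + R) (m(R, w) = 24*R + (39 + R)*w = 24*R + w*(39 + R))
L = -612 (L = -6 + (24*(-29) + 39*(-3)² - 29*(-3)²) = -6 + (-696 + 39*9 - 29*9) = -6 + (-696 + 351 - 261) = -6 - 606 = -612)
(V - M(-50, -22)) + L = (-396 - (-22)*(-50)) - 612 = (-396 - 1*1100) - 612 = (-396 - 1100) - 612 = -1496 - 612 = -2108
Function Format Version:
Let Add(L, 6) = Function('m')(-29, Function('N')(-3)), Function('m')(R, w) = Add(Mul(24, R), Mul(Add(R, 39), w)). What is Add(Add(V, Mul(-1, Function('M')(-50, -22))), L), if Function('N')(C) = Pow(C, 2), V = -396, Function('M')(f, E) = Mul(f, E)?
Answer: -2108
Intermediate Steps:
Function('M')(f, E) = Mul(E, f)
Function('m')(R, w) = Add(Mul(24, R), Mul(w, Add(39, R))) (Function('m')(R, w) = Add(Mul(24, R), Mul(Add(39, R), w)) = Add(Mul(24, R), Mul(w, Add(39, R))))
L = -612 (L = Add(-6, Add(Mul(24, -29), Mul(39, Pow(-3, 2)), Mul(-29, Pow(-3, 2)))) = Add(-6, Add(-696, Mul(39, 9), Mul(-29, 9))) = Add(-6, Add(-696, 351, -261)) = Add(-6, -606) = -612)
Add(Add(V, Mul(-1, Function('M')(-50, -22))), L) = Add(Add(-396, Mul(-1, Mul(-22, -50))), -612) = Add(Add(-396, Mul(-1, 1100)), -612) = Add(Add(-396, -1100), -612) = Add(-1496, -612) = -2108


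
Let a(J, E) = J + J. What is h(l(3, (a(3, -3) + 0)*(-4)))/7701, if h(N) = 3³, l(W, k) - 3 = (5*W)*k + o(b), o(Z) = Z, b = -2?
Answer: 9/2567 ≈ 0.0035060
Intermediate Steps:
a(J, E) = 2*J
l(W, k) = 1 + 5*W*k (l(W, k) = 3 + ((5*W)*k - 2) = 3 + (5*W*k - 2) = 3 + (-2 + 5*W*k) = 1 + 5*W*k)
h(N) = 27
h(l(3, (a(3, -3) + 0)*(-4)))/7701 = 27/7701 = 27*(1/7701) = 9/2567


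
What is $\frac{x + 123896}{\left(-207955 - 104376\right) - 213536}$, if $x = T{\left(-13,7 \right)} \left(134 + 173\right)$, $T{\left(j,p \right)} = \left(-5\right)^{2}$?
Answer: $- \frac{43857}{175289} \approx -0.2502$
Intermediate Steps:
$T{\left(j,p \right)} = 25$
$x = 7675$ ($x = 25 \left(134 + 173\right) = 25 \cdot 307 = 7675$)
$\frac{x + 123896}{\left(-207955 - 104376\right) - 213536} = \frac{7675 + 123896}{\left(-207955 - 104376\right) - 213536} = \frac{131571}{-312331 - 213536} = \frac{131571}{-525867} = 131571 \left(- \frac{1}{525867}\right) = - \frac{43857}{175289}$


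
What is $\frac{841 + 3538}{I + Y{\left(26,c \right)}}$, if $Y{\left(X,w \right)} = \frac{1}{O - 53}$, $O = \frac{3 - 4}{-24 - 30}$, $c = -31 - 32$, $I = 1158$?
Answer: $\frac{12528319}{3312984} \approx 3.7816$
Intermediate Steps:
$c = -63$
$O = \frac{1}{54}$ ($O = - \frac{1}{-54} = \left(-1\right) \left(- \frac{1}{54}\right) = \frac{1}{54} \approx 0.018519$)
$Y{\left(X,w \right)} = - \frac{54}{2861}$ ($Y{\left(X,w \right)} = \frac{1}{\frac{1}{54} - 53} = \frac{1}{- \frac{2861}{54}} = - \frac{54}{2861}$)
$\frac{841 + 3538}{I + Y{\left(26,c \right)}} = \frac{841 + 3538}{1158 - \frac{54}{2861}} = \frac{4379}{\frac{3312984}{2861}} = 4379 \cdot \frac{2861}{3312984} = \frac{12528319}{3312984}$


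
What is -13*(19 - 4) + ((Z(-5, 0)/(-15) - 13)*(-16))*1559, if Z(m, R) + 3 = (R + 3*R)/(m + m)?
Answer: 1595441/5 ≈ 3.1909e+5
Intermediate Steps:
Z(m, R) = -3 + 2*R/m (Z(m, R) = -3 + (R + 3*R)/(m + m) = -3 + (4*R)/((2*m)) = -3 + (4*R)*(1/(2*m)) = -3 + 2*R/m)
-13*(19 - 4) + ((Z(-5, 0)/(-15) - 13)*(-16))*1559 = -13*(19 - 4) + (((-3 + 2*0/(-5))/(-15) - 13)*(-16))*1559 = -13*15 + (((-3 + 2*0*(-⅕))*(-1/15) - 13)*(-16))*1559 = -195 + (((-3 + 0)*(-1/15) - 13)*(-16))*1559 = -195 + ((-3*(-1/15) - 13)*(-16))*1559 = -195 + ((⅕ - 13)*(-16))*1559 = -195 - 64/5*(-16)*1559 = -195 + (1024/5)*1559 = -195 + 1596416/5 = 1595441/5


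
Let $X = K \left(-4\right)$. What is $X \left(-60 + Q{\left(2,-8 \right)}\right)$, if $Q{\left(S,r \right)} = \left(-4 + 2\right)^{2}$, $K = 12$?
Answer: $2688$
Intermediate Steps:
$Q{\left(S,r \right)} = 4$ ($Q{\left(S,r \right)} = \left(-2\right)^{2} = 4$)
$X = -48$ ($X = 12 \left(-4\right) = -48$)
$X \left(-60 + Q{\left(2,-8 \right)}\right) = - 48 \left(-60 + 4\right) = \left(-48\right) \left(-56\right) = 2688$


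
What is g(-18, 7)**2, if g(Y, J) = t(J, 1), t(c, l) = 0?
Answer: 0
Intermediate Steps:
g(Y, J) = 0
g(-18, 7)**2 = 0**2 = 0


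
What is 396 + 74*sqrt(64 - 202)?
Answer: 396 + 74*I*sqrt(138) ≈ 396.0 + 869.3*I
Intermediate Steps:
396 + 74*sqrt(64 - 202) = 396 + 74*sqrt(-138) = 396 + 74*(I*sqrt(138)) = 396 + 74*I*sqrt(138)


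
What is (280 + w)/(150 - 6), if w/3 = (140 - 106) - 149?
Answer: -65/144 ≈ -0.45139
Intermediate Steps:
w = -345 (w = 3*((140 - 106) - 149) = 3*(34 - 149) = 3*(-115) = -345)
(280 + w)/(150 - 6) = (280 - 345)/(150 - 6) = -65/144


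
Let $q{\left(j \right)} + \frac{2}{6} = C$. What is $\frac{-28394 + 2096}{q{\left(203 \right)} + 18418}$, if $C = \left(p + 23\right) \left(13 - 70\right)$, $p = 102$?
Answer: $- \frac{39447}{16939} \approx -2.3288$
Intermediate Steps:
$C = -7125$ ($C = \left(102 + 23\right) \left(13 - 70\right) = 125 \left(-57\right) = -7125$)
$q{\left(j \right)} = - \frac{21376}{3}$ ($q{\left(j \right)} = - \frac{1}{3} - 7125 = - \frac{21376}{3}$)
$\frac{-28394 + 2096}{q{\left(203 \right)} + 18418} = \frac{-28394 + 2096}{- \frac{21376}{3} + 18418} = - \frac{26298}{\frac{33878}{3}} = \left(-26298\right) \frac{3}{33878} = - \frac{39447}{16939}$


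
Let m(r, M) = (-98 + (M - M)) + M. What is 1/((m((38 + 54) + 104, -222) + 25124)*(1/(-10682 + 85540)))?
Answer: 37429/12402 ≈ 3.0180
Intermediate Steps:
m(r, M) = -98 + M (m(r, M) = (-98 + 0) + M = -98 + M)
1/((m((38 + 54) + 104, -222) + 25124)*(1/(-10682 + 85540))) = 1/(((-98 - 222) + 25124)*(1/(-10682 + 85540))) = 1/((-320 + 25124)*(1/74858)) = 1/(24804*(1/74858)) = (1/24804)*74858 = 37429/12402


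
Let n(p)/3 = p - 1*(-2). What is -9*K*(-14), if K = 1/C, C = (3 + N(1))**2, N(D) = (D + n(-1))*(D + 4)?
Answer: 126/529 ≈ 0.23819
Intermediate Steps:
n(p) = 6 + 3*p (n(p) = 3*(p - 1*(-2)) = 3*(p + 2) = 3*(2 + p) = 6 + 3*p)
N(D) = (3 + D)*(4 + D) (N(D) = (D + (6 + 3*(-1)))*(D + 4) = (D + (6 - 3))*(4 + D) = (D + 3)*(4 + D) = (3 + D)*(4 + D))
C = 529 (C = (3 + (12 + 1**2 + 7*1))**2 = (3 + (12 + 1 + 7))**2 = (3 + 20)**2 = 23**2 = 529)
K = 1/529 ≈ 0.0018904
-9*K*(-14) = -9*1/529*(-14) = -9/529*(-14) = 126/529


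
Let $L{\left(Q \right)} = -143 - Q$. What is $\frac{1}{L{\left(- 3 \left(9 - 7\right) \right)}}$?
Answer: $- \frac{1}{137} \approx -0.0072993$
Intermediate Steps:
$\frac{1}{L{\left(- 3 \left(9 - 7\right) \right)}} = \frac{1}{-143 - - 3 \left(9 - 7\right)} = \frac{1}{-143 - \left(-3\right) 2} = \frac{1}{-143 - -6} = \frac{1}{-143 + 6} = \frac{1}{-137} = - \frac{1}{137}$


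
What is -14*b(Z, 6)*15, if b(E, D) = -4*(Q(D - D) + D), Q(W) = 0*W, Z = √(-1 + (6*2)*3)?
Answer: 5040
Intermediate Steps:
Z = √35 (Z = √(-1 + 12*3) = √(-1 + 36) = √35 ≈ 5.9161)
Q(W) = 0
b(E, D) = -4*D (b(E, D) = -4*(0 + D) = -4*D)
-14*b(Z, 6)*15 = -(-56)*6*15 = -14*(-24)*15 = 336*15 = 5040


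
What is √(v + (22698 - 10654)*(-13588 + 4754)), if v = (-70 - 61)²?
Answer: I*√106379535 ≈ 10314.0*I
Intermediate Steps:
v = 17161 (v = (-131)² = 17161)
√(v + (22698 - 10654)*(-13588 + 4754)) = √(17161 + (22698 - 10654)*(-13588 + 4754)) = √(17161 + 12044*(-8834)) = √(17161 - 106396696) = √(-106379535) = I*√106379535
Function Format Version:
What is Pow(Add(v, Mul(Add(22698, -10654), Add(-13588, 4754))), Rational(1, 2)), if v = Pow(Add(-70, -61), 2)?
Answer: Mul(I, Pow(106379535, Rational(1, 2))) ≈ Mul(10314., I)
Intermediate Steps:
v = 17161 (v = Pow(-131, 2) = 17161)
Pow(Add(v, Mul(Add(22698, -10654), Add(-13588, 4754))), Rational(1, 2)) = Pow(Add(17161, Mul(Add(22698, -10654), Add(-13588, 4754))), Rational(1, 2)) = Pow(Add(17161, Mul(12044, -8834)), Rational(1, 2)) = Pow(Add(17161, -106396696), Rational(1, 2)) = Pow(-106379535, Rational(1, 2)) = Mul(I, Pow(106379535, Rational(1, 2)))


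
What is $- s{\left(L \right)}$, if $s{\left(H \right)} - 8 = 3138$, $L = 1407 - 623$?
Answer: $-3146$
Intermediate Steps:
$L = 784$
$s{\left(H \right)} = 3146$ ($s{\left(H \right)} = 8 + 3138 = 3146$)
$- s{\left(L \right)} = \left(-1\right) 3146 = -3146$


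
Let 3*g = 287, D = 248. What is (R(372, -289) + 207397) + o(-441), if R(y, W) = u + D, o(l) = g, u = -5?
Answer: 623207/3 ≈ 2.0774e+5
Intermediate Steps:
g = 287/3 (g = (1/3)*287 = 287/3 ≈ 95.667)
o(l) = 287/3
R(y, W) = 243 (R(y, W) = -5 + 248 = 243)
(R(372, -289) + 207397) + o(-441) = (243 + 207397) + 287/3 = 207640 + 287/3 = 623207/3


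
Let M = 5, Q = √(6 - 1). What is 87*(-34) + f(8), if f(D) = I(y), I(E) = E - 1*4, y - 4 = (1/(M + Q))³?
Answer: -118319/40 - √5/100 ≈ -2958.0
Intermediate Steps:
Q = √5 ≈ 2.2361
y = 4 + (5 + √5)⁻³ (y = 4 + (1/(5 + √5))³ = 4 + (5 + √5)⁻³ ≈ 4.0026)
I(E) = -4 + E (I(E) = E - 4 = -4 + E)
f(D) = 1/40 - √5/100 (f(D) = -4 + (161/40 - √5/100) = 1/40 - √5/100)
87*(-34) + f(8) = 87*(-34) + (5 + √5)⁻³ = -2958 + (5 + √5)⁻³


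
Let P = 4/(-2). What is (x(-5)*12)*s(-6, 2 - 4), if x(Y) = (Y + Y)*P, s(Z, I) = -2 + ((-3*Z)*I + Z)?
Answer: -10560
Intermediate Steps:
P = -2 (P = 4*(-½) = -2)
s(Z, I) = -2 + Z - 3*I*Z (s(Z, I) = -2 + (-3*I*Z + Z) = -2 + (Z - 3*I*Z) = -2 + Z - 3*I*Z)
x(Y) = -4*Y (x(Y) = (Y + Y)*(-2) = (2*Y)*(-2) = -4*Y)
(x(-5)*12)*s(-6, 2 - 4) = (-4*(-5)*12)*(-2 - 6 - 3*(2 - 4)*(-6)) = (20*12)*(-2 - 6 - 3*(-2)*(-6)) = 240*(-2 - 6 - 36) = 240*(-44) = -10560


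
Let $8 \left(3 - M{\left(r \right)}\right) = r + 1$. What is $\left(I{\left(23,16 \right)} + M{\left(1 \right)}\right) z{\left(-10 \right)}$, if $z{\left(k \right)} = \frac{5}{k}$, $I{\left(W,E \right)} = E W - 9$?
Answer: $- \frac{1447}{8} \approx -180.88$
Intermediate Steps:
$I{\left(W,E \right)} = -9 + E W$
$M{\left(r \right)} = \frac{23}{8} - \frac{r}{8}$ ($M{\left(r \right)} = 3 - \frac{r + 1}{8} = 3 - \frac{1 + r}{8} = 3 - \left(\frac{1}{8} + \frac{r}{8}\right) = \frac{23}{8} - \frac{r}{8}$)
$\left(I{\left(23,16 \right)} + M{\left(1 \right)}\right) z{\left(-10 \right)} = \left(\left(-9 + 16 \cdot 23\right) + \left(\frac{23}{8} - \frac{1}{8}\right)\right) \frac{5}{-10} = \left(\left(-9 + 368\right) + \left(\frac{23}{8} - \frac{1}{8}\right)\right) 5 \left(- \frac{1}{10}\right) = \left(359 + \frac{11}{4}\right) \left(- \frac{1}{2}\right) = \frac{1447}{4} \left(- \frac{1}{2}\right) = - \frac{1447}{8}$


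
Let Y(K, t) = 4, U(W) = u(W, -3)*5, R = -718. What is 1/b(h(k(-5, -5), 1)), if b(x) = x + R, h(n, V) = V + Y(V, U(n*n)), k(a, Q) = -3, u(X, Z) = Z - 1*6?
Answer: -1/713 ≈ -0.0014025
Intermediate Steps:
u(X, Z) = -6 + Z (u(X, Z) = Z - 6 = -6 + Z)
U(W) = -45 (U(W) = (-6 - 3)*5 = -9*5 = -45)
h(n, V) = 4 + V (h(n, V) = V + 4 = 4 + V)
b(x) = -718 + x (b(x) = x - 718 = -718 + x)
1/b(h(k(-5, -5), 1)) = 1/(-718 + (4 + 1)) = 1/(-718 + 5) = 1/(-713) = -1/713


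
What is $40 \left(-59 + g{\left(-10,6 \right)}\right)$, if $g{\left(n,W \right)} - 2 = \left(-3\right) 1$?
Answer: $-2400$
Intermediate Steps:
$g{\left(n,W \right)} = -1$ ($g{\left(n,W \right)} = 2 - 3 = -1$)
$40 \left(-59 + g{\left(-10,6 \right)}\right) = 40 \left(-59 - 1\right) = 40 \left(-60\right) = -2400$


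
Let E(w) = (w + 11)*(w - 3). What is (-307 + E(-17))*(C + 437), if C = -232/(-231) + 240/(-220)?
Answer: -1715759/21 ≈ -81703.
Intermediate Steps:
C = -20/231 (C = -232*(-1/231) + 240*(-1/220) = 232/231 - 12/11 = -20/231 ≈ -0.086580)
E(w) = (-3 + w)*(11 + w) (E(w) = (11 + w)*(-3 + w) = (-3 + w)*(11 + w))
(-307 + E(-17))*(C + 437) = (-307 + (-33 + (-17)**2 + 8*(-17)))*(-20/231 + 437) = (-307 + (-33 + 289 - 136))*(100927/231) = (-307 + 120)*(100927/231) = -187*100927/231 = -1715759/21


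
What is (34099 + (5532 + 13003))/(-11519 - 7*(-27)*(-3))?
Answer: -26317/6043 ≈ -4.3550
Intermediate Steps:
(34099 + (5532 + 13003))/(-11519 - 7*(-27)*(-3)) = (34099 + 18535)/(-11519 + 189*(-3)) = 52634/(-11519 - 567) = 52634/(-12086) = 52634*(-1/12086) = -26317/6043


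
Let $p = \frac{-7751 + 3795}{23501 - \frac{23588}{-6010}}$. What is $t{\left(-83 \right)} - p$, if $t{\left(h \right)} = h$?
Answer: $- \frac{5850593037}{70632299} \approx -82.832$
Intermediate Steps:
$p = - \frac{11887780}{70632299}$ ($p = - \frac{3956}{23501 - - \frac{11794}{3005}} = - \frac{3956}{23501 + \frac{11794}{3005}} = - \frac{3956}{\frac{70632299}{3005}} = \left(-3956\right) \frac{3005}{70632299} = - \frac{11887780}{70632299} \approx -0.16831$)
$t{\left(-83 \right)} - p = -83 - - \frac{11887780}{70632299} = -83 + \frac{11887780}{70632299} = - \frac{5850593037}{70632299}$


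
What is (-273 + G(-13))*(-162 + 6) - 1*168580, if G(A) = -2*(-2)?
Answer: -126616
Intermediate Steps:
G(A) = 4
(-273 + G(-13))*(-162 + 6) - 1*168580 = (-273 + 4)*(-162 + 6) - 1*168580 = -269*(-156) - 168580 = 41964 - 168580 = -126616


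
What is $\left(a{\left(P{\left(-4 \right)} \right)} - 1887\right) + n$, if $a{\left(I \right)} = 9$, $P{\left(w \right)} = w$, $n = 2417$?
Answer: $539$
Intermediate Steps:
$\left(a{\left(P{\left(-4 \right)} \right)} - 1887\right) + n = \left(9 - 1887\right) + 2417 = -1878 + 2417 = 539$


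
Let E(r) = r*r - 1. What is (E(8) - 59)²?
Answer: 16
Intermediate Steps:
E(r) = -1 + r² (E(r) = r² - 1 = -1 + r²)
(E(8) - 59)² = ((-1 + 8²) - 59)² = ((-1 + 64) - 59)² = (63 - 59)² = 4² = 16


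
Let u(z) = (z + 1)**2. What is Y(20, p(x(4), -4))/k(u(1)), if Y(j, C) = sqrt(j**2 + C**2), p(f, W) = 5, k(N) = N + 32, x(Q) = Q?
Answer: 5*sqrt(17)/36 ≈ 0.57265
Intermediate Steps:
u(z) = (1 + z)**2
k(N) = 32 + N
Y(j, C) = sqrt(C**2 + j**2)
Y(20, p(x(4), -4))/k(u(1)) = sqrt(5**2 + 20**2)/(32 + (1 + 1)**2) = sqrt(25 + 400)/(32 + 2**2) = sqrt(425)/(32 + 4) = (5*sqrt(17))/36 = (5*sqrt(17))*(1/36) = 5*sqrt(17)/36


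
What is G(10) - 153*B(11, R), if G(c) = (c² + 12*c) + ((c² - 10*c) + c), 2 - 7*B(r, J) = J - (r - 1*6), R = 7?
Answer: 230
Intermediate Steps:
B(r, J) = -4/7 - J/7 + r/7 (B(r, J) = 2/7 - (J - (r - 1*6))/7 = 2/7 - (J - (r - 6))/7 = 2/7 - (J - (-6 + r))/7 = 2/7 - (J + (6 - r))/7 = 2/7 - (6 + J - r)/7 = 2/7 + (-6/7 - J/7 + r/7) = -4/7 - J/7 + r/7)
G(c) = 2*c² + 3*c (G(c) = (c² + 12*c) + (c² - 9*c) = 2*c² + 3*c)
G(10) - 153*B(11, R) = 10*(3 + 2*10) - 153*(-4/7 - ⅐*7 + (⅐)*11) = 10*(3 + 20) - 153*(-4/7 - 1 + 11/7) = 10*23 - 153*0 = 230 + 0 = 230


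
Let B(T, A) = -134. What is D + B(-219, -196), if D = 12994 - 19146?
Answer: -6286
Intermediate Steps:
D = -6152
D + B(-219, -196) = -6152 - 134 = -6286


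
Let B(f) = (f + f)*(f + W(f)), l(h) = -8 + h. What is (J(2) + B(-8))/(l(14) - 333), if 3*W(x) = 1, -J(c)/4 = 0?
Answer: -368/981 ≈ -0.37513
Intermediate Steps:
J(c) = 0 (J(c) = -4*0 = 0)
W(x) = ⅓ (W(x) = (⅓)*1 = ⅓)
B(f) = 2*f*(⅓ + f) (B(f) = (f + f)*(f + ⅓) = (2*f)*(⅓ + f) = 2*f*(⅓ + f))
(J(2) + B(-8))/(l(14) - 333) = (0 + (⅔)*(-8)*(1 + 3*(-8)))/((-8 + 14) - 333) = (0 + (⅔)*(-8)*(1 - 24))/(6 - 333) = (0 + (⅔)*(-8)*(-23))/(-327) = (0 + 368/3)*(-1/327) = (368/3)*(-1/327) = -368/981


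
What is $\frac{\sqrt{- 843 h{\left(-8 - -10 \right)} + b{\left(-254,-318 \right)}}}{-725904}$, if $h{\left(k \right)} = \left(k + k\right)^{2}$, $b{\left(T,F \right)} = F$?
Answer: $- \frac{i \sqrt{1534}}{241968} \approx - 0.00016187 i$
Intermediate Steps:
$h{\left(k \right)} = 4 k^{2}$ ($h{\left(k \right)} = \left(2 k\right)^{2} = 4 k^{2}$)
$\frac{\sqrt{- 843 h{\left(-8 - -10 \right)} + b{\left(-254,-318 \right)}}}{-725904} = \frac{\sqrt{- 843 \cdot 4 \left(-8 - -10\right)^{2} - 318}}{-725904} = \sqrt{- 843 \cdot 4 \left(-8 + 10\right)^{2} - 318} \left(- \frac{1}{725904}\right) = \sqrt{- 843 \cdot 4 \cdot 2^{2} - 318} \left(- \frac{1}{725904}\right) = \sqrt{- 843 \cdot 4 \cdot 4 - 318} \left(- \frac{1}{725904}\right) = \sqrt{\left(-843\right) 16 - 318} \left(- \frac{1}{725904}\right) = \sqrt{-13488 - 318} \left(- \frac{1}{725904}\right) = \sqrt{-13806} \left(- \frac{1}{725904}\right) = 3 i \sqrt{1534} \left(- \frac{1}{725904}\right) = - \frac{i \sqrt{1534}}{241968}$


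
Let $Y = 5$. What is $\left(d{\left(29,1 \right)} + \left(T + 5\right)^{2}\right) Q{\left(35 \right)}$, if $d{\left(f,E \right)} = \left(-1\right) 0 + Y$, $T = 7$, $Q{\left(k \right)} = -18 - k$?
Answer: $-7897$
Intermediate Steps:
$d{\left(f,E \right)} = 5$ ($d{\left(f,E \right)} = \left(-1\right) 0 + 5 = 0 + 5 = 5$)
$\left(d{\left(29,1 \right)} + \left(T + 5\right)^{2}\right) Q{\left(35 \right)} = \left(5 + \left(7 + 5\right)^{2}\right) \left(-18 - 35\right) = \left(5 + 12^{2}\right) \left(-18 - 35\right) = \left(5 + 144\right) \left(-53\right) = 149 \left(-53\right) = -7897$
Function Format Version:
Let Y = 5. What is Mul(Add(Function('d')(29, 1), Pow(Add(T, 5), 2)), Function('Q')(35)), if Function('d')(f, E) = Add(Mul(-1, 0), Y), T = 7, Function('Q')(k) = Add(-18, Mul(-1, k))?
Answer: -7897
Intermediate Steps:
Function('d')(f, E) = 5 (Function('d')(f, E) = Add(Mul(-1, 0), 5) = Add(0, 5) = 5)
Mul(Add(Function('d')(29, 1), Pow(Add(T, 5), 2)), Function('Q')(35)) = Mul(Add(5, Pow(Add(7, 5), 2)), Add(-18, Mul(-1, 35))) = Mul(Add(5, Pow(12, 2)), Add(-18, -35)) = Mul(Add(5, 144), -53) = Mul(149, -53) = -7897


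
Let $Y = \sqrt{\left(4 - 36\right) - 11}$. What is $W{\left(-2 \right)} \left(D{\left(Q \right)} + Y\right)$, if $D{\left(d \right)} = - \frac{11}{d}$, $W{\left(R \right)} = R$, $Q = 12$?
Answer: $\frac{11}{6} - 2 i \sqrt{43} \approx 1.8333 - 13.115 i$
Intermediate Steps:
$Y = i \sqrt{43}$ ($Y = \sqrt{-32 - 11} = \sqrt{-43} = i \sqrt{43} \approx 6.5574 i$)
$W{\left(-2 \right)} \left(D{\left(Q \right)} + Y\right) = - 2 \left(- \frac{11}{12} + i \sqrt{43}\right) = \frac{11}{6} - 2 i \sqrt{43}$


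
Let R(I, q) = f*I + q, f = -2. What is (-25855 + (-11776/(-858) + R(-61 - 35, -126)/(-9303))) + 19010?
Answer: -9087852755/1330329 ≈ -6831.3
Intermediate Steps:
R(I, q) = q - 2*I (R(I, q) = -2*I + q = q - 2*I)
(-25855 + (-11776/(-858) + R(-61 - 35, -126)/(-9303))) + 19010 = (-25855 + (-11776/(-858) + (-126 - 2*(-61 - 35))/(-9303))) + 19010 = (-25855 + (-11776*(-1/858) + (-126 - 2*(-96))*(-1/9303))) + 19010 = (-25855 + (5888/429 + (-126 + 192)*(-1/9303))) + 19010 = (-25855 + (5888/429 + 66*(-1/9303))) + 19010 = (-25855 + (5888/429 - 22/3101)) + 19010 = (-25855 + 18249250/1330329) + 19010 = -34377407045/1330329 + 19010 = -9087852755/1330329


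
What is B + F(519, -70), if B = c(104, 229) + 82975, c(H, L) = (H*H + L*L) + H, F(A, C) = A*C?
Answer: 110006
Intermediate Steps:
c(H, L) = H + H**2 + L**2 (c(H, L) = (H**2 + L**2) + H = H + H**2 + L**2)
B = 146336 (B = (104 + 104**2 + 229**2) + 82975 = (104 + 10816 + 52441) + 82975 = 63361 + 82975 = 146336)
B + F(519, -70) = 146336 + 519*(-70) = 146336 - 36330 = 110006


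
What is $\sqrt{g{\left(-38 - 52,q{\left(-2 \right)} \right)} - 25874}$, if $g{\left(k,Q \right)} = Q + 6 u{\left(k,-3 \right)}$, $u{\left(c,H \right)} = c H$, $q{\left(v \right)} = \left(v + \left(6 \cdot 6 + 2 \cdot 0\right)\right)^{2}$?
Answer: $i \sqrt{23098} \approx 151.98 i$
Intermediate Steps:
$q{\left(v \right)} = \left(36 + v\right)^{2}$ ($q{\left(v \right)} = \left(v + \left(36 + 0\right)\right)^{2} = \left(v + 36\right)^{2} = \left(36 + v\right)^{2}$)
$u{\left(c,H \right)} = H c$
$g{\left(k,Q \right)} = Q - 18 k$ ($g{\left(k,Q \right)} = Q + 6 \left(- 3 k\right) = Q - 18 k$)
$\sqrt{g{\left(-38 - 52,q{\left(-2 \right)} \right)} - 25874} = \sqrt{\left(\left(36 - 2\right)^{2} - 18 \left(-38 - 52\right)\right) - 25874} = \sqrt{\left(34^{2} - -1620\right) - 25874} = \sqrt{\left(1156 + 1620\right) - 25874} = \sqrt{2776 - 25874} = \sqrt{-23098} = i \sqrt{23098}$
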